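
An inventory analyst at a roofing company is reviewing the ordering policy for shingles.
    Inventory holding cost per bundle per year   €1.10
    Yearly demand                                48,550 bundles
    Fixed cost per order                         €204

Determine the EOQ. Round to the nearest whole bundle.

Q* = √(2·D·S / H) = √(2·48,550·204 / 1.1) = √18,007,636.4 ≈ 4,243.54

4,244 bundles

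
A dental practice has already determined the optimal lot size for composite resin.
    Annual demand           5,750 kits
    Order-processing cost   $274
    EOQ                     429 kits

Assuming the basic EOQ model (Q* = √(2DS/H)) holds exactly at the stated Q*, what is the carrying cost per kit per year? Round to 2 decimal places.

From Q* = √(2DS/H) ⇒ Q*² = 2DS/H.
H = 2DS / Q² = 2 × 5,750 × 274 / 429² = 17.1212

$17.12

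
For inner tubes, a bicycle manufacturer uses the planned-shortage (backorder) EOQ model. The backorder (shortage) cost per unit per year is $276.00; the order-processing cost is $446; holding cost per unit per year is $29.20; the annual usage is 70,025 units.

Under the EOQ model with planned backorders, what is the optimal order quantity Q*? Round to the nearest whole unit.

Basic EOQ = √(2·70,025·446/29.2) = 1,462.573
Backorder adjustment √((H+b)/b) = √((29.2+276)/276) = 1.0516
Q* = 1,462.573 × 1.0516 ≈ 1,538.00

1,538 units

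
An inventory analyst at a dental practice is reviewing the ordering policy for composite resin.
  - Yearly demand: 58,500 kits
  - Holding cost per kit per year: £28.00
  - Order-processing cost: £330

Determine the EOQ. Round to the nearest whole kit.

1,174 kits

EOQ = √(2DS/H) = √(2 × 58,500 × 330 / 28)
    = √(1,378,928.57) ≈ 1,174.28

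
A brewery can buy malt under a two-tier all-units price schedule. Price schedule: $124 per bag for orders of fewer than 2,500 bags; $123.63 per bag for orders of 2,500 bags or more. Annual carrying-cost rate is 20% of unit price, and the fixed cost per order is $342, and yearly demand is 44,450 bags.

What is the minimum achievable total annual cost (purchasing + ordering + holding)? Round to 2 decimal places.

H₁ = 20%×$124 = $24.8000;  H₂ = 20%×$123.63 = $24.7260
EOQ₁ = √(2×44,450×342/24.8000) = 1,107.23  (< 2,500, feasible at tier 1)
EOQ₂ = √(2×44,450×342/24.7260) = 1,108.89  (< 2,500 → use Q = 2,500 at tier-2 price)
TC(tier 1 (EOQ₁), Q≈1,107.2) = $5,539,259.32
TC(tier 2, Q≈2,500.0) = $5,532,341.76
Minimum at tier 2: $5,532,341.76

$5,532,341.76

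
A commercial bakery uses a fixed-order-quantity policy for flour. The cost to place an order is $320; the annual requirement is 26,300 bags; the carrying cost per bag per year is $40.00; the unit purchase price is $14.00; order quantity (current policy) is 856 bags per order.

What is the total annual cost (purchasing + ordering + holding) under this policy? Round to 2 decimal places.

Ordering: D/Q × S = 26,300/856 × $320 = $9,831.78
Holding:  Q/2 × H = 856/2 × $40 = $17,120.00
Purchase cost = D·C = 26,300 × 14 = $368,200.00
Total = $9,831.78 + $17,120.00 + $368,200.00 = $395,151.78

$395,151.78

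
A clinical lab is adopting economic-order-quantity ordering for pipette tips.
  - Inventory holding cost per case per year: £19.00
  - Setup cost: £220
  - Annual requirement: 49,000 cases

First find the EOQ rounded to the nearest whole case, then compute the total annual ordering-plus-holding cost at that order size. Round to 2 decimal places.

Q* = √(2·D·S / H) = √(2·49,000·220 / 19) = √1,134,736.8 ≈ 1,065.24 → Q = 1,065 cases
Orders/yr = 49,000/1,065 = 46.009; ordering cost = 46.009 × £220 = £10,122.07
Average inventory = 1,065/2 = 532.5; holding cost = 532.5 × £19 = £10,117.50
Total = £10,122.07 + £10,117.50 = £20,239.57

£20,239.57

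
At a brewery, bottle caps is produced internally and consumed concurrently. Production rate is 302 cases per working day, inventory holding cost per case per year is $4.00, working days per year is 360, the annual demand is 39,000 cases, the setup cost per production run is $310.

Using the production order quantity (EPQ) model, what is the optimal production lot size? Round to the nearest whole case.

3,070 cases

Daily demand d = 39,000/360 = 108.333; p = 302; 1 − d/p = 0.64128
EPQ = √(2DS / (H(1 − d/p)))
    = √(2 × 39,000 × 310 / (4 × 0.64128)) ≈ 3,070.25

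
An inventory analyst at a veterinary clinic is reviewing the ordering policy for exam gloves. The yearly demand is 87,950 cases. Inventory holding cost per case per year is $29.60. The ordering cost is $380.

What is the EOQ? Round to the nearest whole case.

Q* = √(2·D·S / H) = √(2·87,950·380 / 29.6) = √2,258,175.7 ≈ 1,502.72

1,503 cases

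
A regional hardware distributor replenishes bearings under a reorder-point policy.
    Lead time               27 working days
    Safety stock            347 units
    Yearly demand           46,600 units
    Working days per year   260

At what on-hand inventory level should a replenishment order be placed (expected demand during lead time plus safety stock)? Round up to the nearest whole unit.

5,187 units

Daily demand d = 46,600 / 260 = 179.231 units/day
Demand during lead time = 179.231 × 27 = 4,839.23
Reorder point = 4,839.23 + 347 = 5,186.23 → round up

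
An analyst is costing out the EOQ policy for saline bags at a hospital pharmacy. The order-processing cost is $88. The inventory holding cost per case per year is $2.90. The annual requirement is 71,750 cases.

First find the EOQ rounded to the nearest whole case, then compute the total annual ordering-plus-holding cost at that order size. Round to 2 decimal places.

2DS/H = 2·71,750·88/2.9 = 4,354,482.76
EOQ = √4,354,482.76 ≈ 2,086.74 → Q = 2,087 cases
Orders/yr = 71,750/2,087 = 34.379; ordering cost = 34.379 × $88 = $3,025.40
Average inventory = 2,087/2 = 1043.5; holding cost = 1043.5 × $2.9 = $3,026.15
Total = $3,025.40 + $3,026.15 = $6,051.55

$6,051.55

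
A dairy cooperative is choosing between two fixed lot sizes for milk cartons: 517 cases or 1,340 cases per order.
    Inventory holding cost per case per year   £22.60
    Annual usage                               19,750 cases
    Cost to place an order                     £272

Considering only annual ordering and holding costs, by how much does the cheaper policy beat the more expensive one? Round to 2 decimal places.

TC(Q) = (D/Q)S + (Q/2)H
TC(517) = (19,750/517)×272 + (517/2)×22.6 = £16,232.82
TC(1,340) = (19,750/1,340)×272 + (1,340/2)×22.6 = £19,150.96
Cheaper: Q = 517.  Difference = £2,918.14

£2,918.14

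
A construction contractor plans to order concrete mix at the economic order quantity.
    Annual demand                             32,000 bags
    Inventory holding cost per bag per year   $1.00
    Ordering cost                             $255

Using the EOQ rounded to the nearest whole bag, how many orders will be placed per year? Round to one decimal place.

EOQ = √(2DS/H) = √(2 × 32,000 × 255 / 1)
    = √(16,320,000.00) ≈ 4,039.80 → Q = 4,040
Orders per year = D/Q = 32,000 / 4,040 = 7.921

7.9 orders per year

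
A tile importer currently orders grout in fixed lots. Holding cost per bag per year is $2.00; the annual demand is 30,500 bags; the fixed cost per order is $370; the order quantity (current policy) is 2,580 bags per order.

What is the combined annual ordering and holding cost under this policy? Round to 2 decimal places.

Annual ordering cost = (D/Q)·S = (30,500/2,580) × 370 = $4,374.03
Annual holding cost  = (Q/2)·H = (2,580/2) × 2 = $2,580.00
Total = $4,374.03 + $2,580.00 = $6,954.03

$6,954.03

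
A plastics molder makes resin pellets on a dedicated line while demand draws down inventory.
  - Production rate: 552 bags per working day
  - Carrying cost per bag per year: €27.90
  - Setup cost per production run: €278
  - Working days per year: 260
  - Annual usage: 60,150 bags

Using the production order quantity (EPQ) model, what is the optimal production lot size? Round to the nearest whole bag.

Daily demand d = 60,150/260 = 231.346; p = 552; 1 − d/p = 0.58089
EPQ = √(2DS / (H(1 − d/p)))
    = √(2 × 60,150 × 278 / (27.9 × 0.58089)) ≈ 1,436.50

1,436 bags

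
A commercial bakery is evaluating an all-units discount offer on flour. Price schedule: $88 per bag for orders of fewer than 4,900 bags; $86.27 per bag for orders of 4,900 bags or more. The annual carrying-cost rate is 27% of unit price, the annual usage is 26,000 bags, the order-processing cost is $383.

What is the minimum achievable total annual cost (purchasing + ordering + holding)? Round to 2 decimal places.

$2,302,119.85

H₁ = 27%×$88 = $23.7600;  H₂ = 27%×$86.27 = $23.2929
EOQ₁ = √(2×26,000×383/23.7600) = 915.54  (< 4,900, feasible at tier 1)
EOQ₂ = √(2×26,000×383/23.2929) = 924.68  (< 4,900 → use Q = 4,900 at tier-2 price)
TC(tier 1 (EOQ₁), Q≈915.5) = $2,309,753.26
TC(tier 2, Q≈4,900.0) = $2,302,119.85
Minimum at tier 2: $2,302,119.85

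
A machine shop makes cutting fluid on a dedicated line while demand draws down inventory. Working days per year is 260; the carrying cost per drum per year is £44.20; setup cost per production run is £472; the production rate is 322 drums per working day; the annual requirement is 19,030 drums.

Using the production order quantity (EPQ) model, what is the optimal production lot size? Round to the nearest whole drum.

Daily demand d = 19,030/260 = 73.192; p = 322; 1 − d/p = 0.77269
EPQ = √(2DS / (H(1 − d/p)))
    = √(2 × 19,030 × 472 / (44.2 × 0.77269)) ≈ 725.25

725 drums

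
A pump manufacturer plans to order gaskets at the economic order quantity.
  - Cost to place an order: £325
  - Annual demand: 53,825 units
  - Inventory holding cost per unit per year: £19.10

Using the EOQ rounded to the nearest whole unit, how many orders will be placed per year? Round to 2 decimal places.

39.78 orders per year

2DS/H = 2·53,825·325/19.1 = 1,831,740.84
EOQ = √1,831,740.84 ≈ 1,353.42 → Q = 1,353
N = D/Q = 53,825/1,353 ≈ 39.782 orders/yr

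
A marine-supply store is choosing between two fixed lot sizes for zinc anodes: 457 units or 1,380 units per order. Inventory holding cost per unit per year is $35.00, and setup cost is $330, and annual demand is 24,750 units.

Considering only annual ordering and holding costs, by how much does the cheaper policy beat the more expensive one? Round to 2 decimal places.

$4,198.99

For each Q, cost = (D/Q)·S + (Q/2)·H.
TC(457) = (24,750/457)×330 + (457/2)×35 = $25,869.49
TC(1,380) = (24,750/1,380)×330 + (1,380/2)×35 = $30,068.48
Cheaper: Q = 457.  Difference = $4,198.99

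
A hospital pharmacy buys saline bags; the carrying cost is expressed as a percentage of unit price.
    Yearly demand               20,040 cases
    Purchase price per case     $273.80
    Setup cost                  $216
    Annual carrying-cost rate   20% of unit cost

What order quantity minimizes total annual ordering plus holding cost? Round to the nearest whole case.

Carrying cost H = $273.8 × 20% = $54.7600/case/yr
EOQ = √(2DS/H) = √(2 × 20,040 × 216 / 54.76)
    = √(158,094.96) ≈ 397.61

398 cases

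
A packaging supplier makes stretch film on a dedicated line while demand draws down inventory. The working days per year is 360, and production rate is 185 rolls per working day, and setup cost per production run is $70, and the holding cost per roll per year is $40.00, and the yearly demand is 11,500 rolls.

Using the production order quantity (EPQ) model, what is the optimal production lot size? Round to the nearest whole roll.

d = 11,500/360 = 31.9444 rolls/day;  effective holding cost H(1 − d/p) = 40·(1 − 31.9444/185) = 33.09309
Q* = √(2DS / H_eff) = √(2·11,500·70 / 33.09309) ≈ 220.57

221 rolls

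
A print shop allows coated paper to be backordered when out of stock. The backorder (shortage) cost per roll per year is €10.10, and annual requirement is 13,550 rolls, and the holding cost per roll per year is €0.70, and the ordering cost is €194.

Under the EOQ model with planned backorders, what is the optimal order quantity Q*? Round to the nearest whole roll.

Q* = √(2DS/H) · √((H + b)/b)
   = √(2 × 13,550 × 194 / 0.7) · √((0.7 + 10.1) / 10.1)
   = 2,740.542 × 1.0341 ≈ 2,833.92

2,834 rolls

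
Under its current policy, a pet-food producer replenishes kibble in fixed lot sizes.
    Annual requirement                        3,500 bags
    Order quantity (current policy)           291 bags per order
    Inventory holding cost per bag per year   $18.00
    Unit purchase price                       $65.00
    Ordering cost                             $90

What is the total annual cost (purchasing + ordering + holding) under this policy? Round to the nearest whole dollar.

Annual ordering cost = (D/Q)·S = (3,500/291) × 90 = $1,082.47
Annual holding cost  = (Q/2)·H = (291/2) × 18 = $2,619.00
Purchase cost = D·C = 3,500 × 65 = $227,500.00
Total = $1,082.47 + $2,619.00 + $227,500.00 = $231,201.47

$231,201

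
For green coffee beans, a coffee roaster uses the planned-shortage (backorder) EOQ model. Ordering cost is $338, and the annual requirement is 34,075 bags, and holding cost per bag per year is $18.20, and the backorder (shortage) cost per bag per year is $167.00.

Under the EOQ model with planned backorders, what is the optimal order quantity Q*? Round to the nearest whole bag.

1,185 bags

Q* = √(2DS/H) · √((H + b)/b)
   = √(2 × 34,075 × 338 / 18.2) · √((18.2 + 167) / 167)
   = 1,125.008 × 1.0531 ≈ 1,184.73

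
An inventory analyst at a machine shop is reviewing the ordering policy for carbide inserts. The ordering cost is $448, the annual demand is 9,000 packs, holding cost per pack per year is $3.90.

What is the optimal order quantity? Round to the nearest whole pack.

1,438 packs

Q* = √(2·D·S / H) = √(2·9,000·448 / 3.9) = √2,067,692.3 ≈ 1,437.95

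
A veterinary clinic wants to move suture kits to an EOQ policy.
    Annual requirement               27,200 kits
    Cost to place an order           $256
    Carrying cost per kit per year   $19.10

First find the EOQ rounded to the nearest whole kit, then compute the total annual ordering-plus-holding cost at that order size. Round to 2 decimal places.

$16,309.33

2DS/H = 2·27,200·256/19.1 = 729,130.89
EOQ = √729,130.89 ≈ 853.89 → Q = 854 kits
Annual ordering cost = (D/Q)·S = (27,200/854) × 256 = $8,153.63
Annual holding cost  = (Q/2)·H = (854/2) × 19.1 = $8,155.70
Total = $8,153.63 + $8,155.70 = $16,309.33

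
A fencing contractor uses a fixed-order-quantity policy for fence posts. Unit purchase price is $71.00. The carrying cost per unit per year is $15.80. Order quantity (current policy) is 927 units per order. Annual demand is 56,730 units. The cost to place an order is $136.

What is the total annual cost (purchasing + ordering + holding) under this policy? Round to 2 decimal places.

Annual ordering cost = (D/Q)·S = (56,730/927) × 136 = $8,322.85
Annual holding cost  = (Q/2)·H = (927/2) × 15.8 = $7,323.30
Purchase cost = D·C = 56,730 × 71 = $4,027,830.00
Total = $8,322.85 + $7,323.30 + $4,027,830.00 = $4,043,476.15

$4,043,476.15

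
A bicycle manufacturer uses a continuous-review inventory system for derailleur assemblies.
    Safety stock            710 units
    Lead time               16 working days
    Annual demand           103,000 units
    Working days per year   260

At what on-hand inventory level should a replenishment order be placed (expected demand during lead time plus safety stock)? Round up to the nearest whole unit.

7,049 units

Daily demand d = 103,000 / 260 = 396.154 units/day
Demand during lead time = 396.154 × 16 = 6,338.46
Reorder point = 6,338.46 + 710 = 7,048.46 → round up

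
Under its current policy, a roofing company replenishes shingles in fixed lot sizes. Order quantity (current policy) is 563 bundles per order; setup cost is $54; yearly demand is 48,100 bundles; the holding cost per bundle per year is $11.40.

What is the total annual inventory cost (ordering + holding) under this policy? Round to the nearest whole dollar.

Annual ordering cost = (D/Q)·S = (48,100/563) × 54 = $4,613.50
Annual holding cost  = (Q/2)·H = (563/2) × 11.4 = $3,209.10
Total = $4,613.50 + $3,209.10 = $7,822.60

$7,823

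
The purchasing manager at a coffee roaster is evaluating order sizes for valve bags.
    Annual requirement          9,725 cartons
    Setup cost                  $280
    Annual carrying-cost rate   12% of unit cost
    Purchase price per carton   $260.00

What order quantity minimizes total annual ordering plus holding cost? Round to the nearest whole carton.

418 cartons

Carrying cost H = $260 × 12% = $31.2000/carton/yr
EOQ = √(2DS/H) = √(2 × 9,725 × 280 / 31.2)
    = √(174,551.28) ≈ 417.79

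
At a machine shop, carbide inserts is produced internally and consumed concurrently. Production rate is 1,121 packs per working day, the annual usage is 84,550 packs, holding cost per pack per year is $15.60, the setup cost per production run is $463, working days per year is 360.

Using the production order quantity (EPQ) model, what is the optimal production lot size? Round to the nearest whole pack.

Daily demand d = 84,550/360 = 234.861; p = 1121; 1 − d/p = 0.79049
EPQ = √(2DS / (H(1 − d/p)))
    = √(2 × 84,550 × 463 / (15.6 × 0.79049)) ≈ 2,519.72

2,520 packs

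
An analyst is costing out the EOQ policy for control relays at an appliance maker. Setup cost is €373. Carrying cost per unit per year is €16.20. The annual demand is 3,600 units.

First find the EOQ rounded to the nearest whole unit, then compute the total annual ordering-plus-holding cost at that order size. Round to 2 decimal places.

€6,595.96

Q* = √(2·D·S / H) = √(2·3,600·373 / 16.2) = √165,777.8 ≈ 407.16 → Q = 407 units
Orders/yr = 3,600/407 = 8.845; ordering cost = 8.845 × €373 = €3,299.26
Average inventory = 407/2 = 203.5; holding cost = 203.5 × €16.2 = €3,296.70
Total = €3,299.26 + €3,296.70 = €6,595.96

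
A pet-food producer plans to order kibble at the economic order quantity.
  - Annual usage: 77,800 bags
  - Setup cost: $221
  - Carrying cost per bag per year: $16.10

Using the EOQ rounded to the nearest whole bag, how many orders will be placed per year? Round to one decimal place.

Optimal lot size Q* = (2 × 77,800 × $221 / $16.1)^½ ≈ 1,461.46 → Q = 1,461
Orders per year = D/Q = 77,800 / 1,461 = 53.251

53.3 orders per year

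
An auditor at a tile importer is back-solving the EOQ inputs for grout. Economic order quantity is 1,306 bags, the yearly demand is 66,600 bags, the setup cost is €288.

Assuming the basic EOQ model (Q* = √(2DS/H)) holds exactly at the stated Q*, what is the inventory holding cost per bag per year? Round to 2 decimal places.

From Q* = √(2DS/H) ⇒ Q*² = 2DS/H.
H = 2DS / Q² = 2 × 66,600 × 288 / 1,306² = 22.4911

€22.49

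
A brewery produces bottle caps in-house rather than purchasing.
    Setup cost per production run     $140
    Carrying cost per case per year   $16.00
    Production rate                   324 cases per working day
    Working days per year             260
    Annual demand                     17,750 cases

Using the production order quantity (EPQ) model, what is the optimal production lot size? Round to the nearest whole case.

d = 17,750/260 = 68.2692 cases/day;  effective holding cost H(1 − d/p) = 16·(1 − 68.2692/324) = 12.62868
Q* = √(2DS / H_eff) = √(2·17,750·140 / 12.62868) ≈ 627.33

627 cases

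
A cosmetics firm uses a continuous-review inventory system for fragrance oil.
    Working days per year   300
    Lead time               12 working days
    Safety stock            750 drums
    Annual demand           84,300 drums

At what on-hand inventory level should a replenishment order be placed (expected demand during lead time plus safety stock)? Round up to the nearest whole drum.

4,122 drums

Daily demand d = 84,300 / 300 = 281.000 drums/day
Demand during lead time = 281.000 × 12 = 3,372.00
Reorder point = 3,372.00 + 750 = 4,122.00 → round up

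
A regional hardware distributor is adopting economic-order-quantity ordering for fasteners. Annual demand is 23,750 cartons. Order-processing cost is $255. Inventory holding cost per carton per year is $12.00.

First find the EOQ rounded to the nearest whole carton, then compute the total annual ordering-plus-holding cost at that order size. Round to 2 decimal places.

$12,056.12

2DS/H = 2·23,750·255/12 = 1,009,375.00
EOQ = √1,009,375.00 ≈ 1,004.68 → Q = 1,005 cartons
Ordering: D/Q × S = 23,750/1,005 × $255 = $6,026.12
Holding:  Q/2 × H = 1,005/2 × $12 = $6,030.00
Total = $6,026.12 + $6,030.00 = $12,056.12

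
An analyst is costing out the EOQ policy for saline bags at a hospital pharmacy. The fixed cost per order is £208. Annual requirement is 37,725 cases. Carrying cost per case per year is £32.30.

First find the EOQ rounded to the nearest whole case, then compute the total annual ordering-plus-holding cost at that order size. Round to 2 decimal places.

£22,514.51

Q* = √(2·D·S / H) = √(2·37,725·208 / 32.3) = √485,870.0 ≈ 697.04 → Q = 697 cases
Annual ordering cost = (D/Q)·S = (37,725/697) × 208 = £11,257.96
Annual holding cost  = (Q/2)·H = (697/2) × 32.3 = £11,256.55
Total = £11,257.96 + £11,256.55 = £22,514.51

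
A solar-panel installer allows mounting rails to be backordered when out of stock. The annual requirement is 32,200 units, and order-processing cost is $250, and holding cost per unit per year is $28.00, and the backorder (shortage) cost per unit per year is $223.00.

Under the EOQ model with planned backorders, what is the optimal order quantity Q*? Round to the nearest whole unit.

Basic EOQ = √(2·32,200·250/28) = 758.288
Backorder adjustment √((H+b)/b) = √((28+223)/223) = 1.0609
Q* = 758.288 × 1.0609 ≈ 804.49

804 units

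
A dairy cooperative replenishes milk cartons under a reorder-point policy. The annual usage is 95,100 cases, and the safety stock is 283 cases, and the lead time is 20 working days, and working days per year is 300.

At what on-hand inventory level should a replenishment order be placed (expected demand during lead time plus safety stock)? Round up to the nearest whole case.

Daily demand d = 95,100 / 300 = 317.000 cases/day
Demand during lead time = 317.000 × 20 = 6,340.00
Reorder point = 6,340.00 + 283 = 6,623.00 → round up

6,623 cases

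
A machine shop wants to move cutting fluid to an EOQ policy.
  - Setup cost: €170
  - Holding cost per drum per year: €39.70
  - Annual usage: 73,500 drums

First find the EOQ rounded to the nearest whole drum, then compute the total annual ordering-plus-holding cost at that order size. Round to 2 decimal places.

EOQ = √(2DS/H) = √(2 × 73,500 × 170 / 39.7)
    = √(629,471.03) ≈ 793.39 → Q = 793 drums
Ordering: D/Q × S = 73,500/793 × €170 = €15,756.62
Holding:  Q/2 × H = 793/2 × €39.7 = €15,741.05
Total = €15,756.62 + €15,741.05 = €31,497.67

€31,497.67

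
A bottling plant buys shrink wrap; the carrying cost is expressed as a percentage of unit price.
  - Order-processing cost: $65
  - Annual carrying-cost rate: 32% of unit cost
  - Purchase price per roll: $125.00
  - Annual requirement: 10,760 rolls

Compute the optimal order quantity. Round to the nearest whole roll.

187 rolls

H = i·C = 0.32 × $125 = $40.0000 per roll-year
Q* = √(2·D·S / H) = √(2·10,760·65 / 40) = √34,970.0 ≈ 187.00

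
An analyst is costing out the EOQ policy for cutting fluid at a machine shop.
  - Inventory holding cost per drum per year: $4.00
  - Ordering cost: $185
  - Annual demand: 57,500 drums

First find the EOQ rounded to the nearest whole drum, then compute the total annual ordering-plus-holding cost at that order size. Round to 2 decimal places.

2DS/H = 2·57,500·185/4 = 5,318,750.00
EOQ = √5,318,750.00 ≈ 2,306.24 → Q = 2,306 drums
Orders/yr = 57,500/2,306 = 24.935; ordering cost = 24.935 × $185 = $4,612.97
Average inventory = 2,306/2 = 1153; holding cost = 1153 × $4 = $4,612.00
Total = $4,612.97 + $4,612.00 = $9,224.97

$9,224.97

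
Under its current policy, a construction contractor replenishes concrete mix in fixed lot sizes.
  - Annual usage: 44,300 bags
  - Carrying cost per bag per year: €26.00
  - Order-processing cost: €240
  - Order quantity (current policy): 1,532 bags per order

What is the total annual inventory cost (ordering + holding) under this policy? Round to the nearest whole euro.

Ordering: D/Q × S = 44,300/1,532 × €240 = €6,939.95
Holding:  Q/2 × H = 1,532/2 × €26 = €19,916.00
Total = €6,939.95 + €19,916.00 = €26,855.95

€26,856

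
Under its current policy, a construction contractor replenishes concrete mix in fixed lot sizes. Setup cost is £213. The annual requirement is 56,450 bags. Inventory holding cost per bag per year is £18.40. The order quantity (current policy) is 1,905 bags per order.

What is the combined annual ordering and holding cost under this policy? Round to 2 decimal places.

Orders/yr = 56,450/1,905 = 29.633; ordering cost = 29.633 × £213 = £6,311.73
Average inventory = 1,905/2 = 952.5; holding cost = 952.5 × £18.4 = £17,526.00
Total = £6,311.73 + £17,526.00 = £23,837.73

£23,837.73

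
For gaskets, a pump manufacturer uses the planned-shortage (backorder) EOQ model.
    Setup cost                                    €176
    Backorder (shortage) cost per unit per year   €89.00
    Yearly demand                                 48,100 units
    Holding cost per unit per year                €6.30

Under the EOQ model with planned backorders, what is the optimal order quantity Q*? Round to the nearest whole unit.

1,696 units

Q* = √(2DS/H) · √((H + b)/b)
   = √(2 × 48,100 × 176 / 6.3) · √((6.3 + 89) / 89)
   = 1,639.357 × 1.0348 ≈ 1,696.39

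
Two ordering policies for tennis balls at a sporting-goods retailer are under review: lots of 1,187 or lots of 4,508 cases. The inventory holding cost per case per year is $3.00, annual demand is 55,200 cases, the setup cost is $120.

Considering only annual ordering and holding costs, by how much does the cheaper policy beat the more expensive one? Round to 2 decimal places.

For each Q, cost = (D/Q)·S + (Q/2)·H.
TC(1,187) = (55,200/1,187)×120 + (1,187/2)×3 = $7,360.95
TC(4,508) = (55,200/4,508)×120 + (4,508/2)×3 = $8,231.39
|ΔTC| = |$7,360.95 − $8,231.39| = $870.43

$870.43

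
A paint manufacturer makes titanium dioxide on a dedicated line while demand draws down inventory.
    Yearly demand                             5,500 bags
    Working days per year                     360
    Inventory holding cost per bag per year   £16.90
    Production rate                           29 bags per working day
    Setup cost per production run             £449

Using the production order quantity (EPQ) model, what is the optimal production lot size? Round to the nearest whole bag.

786 bags

Daily demand d = 5,500/360 = 15.278; p = 29; 1 − d/p = 0.47318
EPQ = √(2DS / (H(1 − d/p)))
    = √(2 × 5,500 × 449 / (16.9 × 0.47318)) ≈ 785.89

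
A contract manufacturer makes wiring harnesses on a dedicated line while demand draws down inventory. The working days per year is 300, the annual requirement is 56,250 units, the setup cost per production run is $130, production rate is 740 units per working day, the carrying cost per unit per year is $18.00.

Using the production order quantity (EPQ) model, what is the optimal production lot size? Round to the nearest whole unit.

Daily demand d = 56,250/300 = 187.500; p = 740; 1 − d/p = 0.74662
EPQ = √(2DS / (H(1 − d/p)))
    = √(2 × 56,250 × 130 / (18 × 0.74662)) ≈ 1,043.19

1,043 units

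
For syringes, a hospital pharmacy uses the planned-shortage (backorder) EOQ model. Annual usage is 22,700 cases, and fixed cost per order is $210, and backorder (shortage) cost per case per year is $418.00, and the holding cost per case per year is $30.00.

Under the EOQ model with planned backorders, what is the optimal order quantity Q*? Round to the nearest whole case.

Basic EOQ = √(2·22,700·210/30) = 563.738
Backorder adjustment √((H+b)/b) = √((30+418)/418) = 1.0353
Q* = 563.738 × 1.0353 ≈ 583.62

584 cases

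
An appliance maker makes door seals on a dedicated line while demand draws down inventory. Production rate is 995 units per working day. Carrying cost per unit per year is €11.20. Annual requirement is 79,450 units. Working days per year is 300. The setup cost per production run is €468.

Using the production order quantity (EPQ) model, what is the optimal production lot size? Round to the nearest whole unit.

d = 79,450/300 = 264.8333 units/day;  effective holding cost H(1 − d/p) = 11.2·(1 − 264.8333/995) = 8.21896
Q* = √(2DS / H_eff) = √(2·79,450·468 / 8.21896) ≈ 3,007.99

3,008 units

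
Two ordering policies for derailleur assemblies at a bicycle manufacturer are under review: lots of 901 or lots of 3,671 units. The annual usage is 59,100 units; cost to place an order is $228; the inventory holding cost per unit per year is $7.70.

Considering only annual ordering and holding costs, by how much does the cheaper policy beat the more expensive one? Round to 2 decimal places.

$620.28

For each Q, cost = (D/Q)·S + (Q/2)·H.
TC(901) = (59,100/901)×228 + (901/2)×7.7 = $18,424.23
TC(3,671) = (59,100/3,671)×228 + (3,671/2)×7.7 = $17,803.96
Lots of 3,671 are cheaper by $620.28.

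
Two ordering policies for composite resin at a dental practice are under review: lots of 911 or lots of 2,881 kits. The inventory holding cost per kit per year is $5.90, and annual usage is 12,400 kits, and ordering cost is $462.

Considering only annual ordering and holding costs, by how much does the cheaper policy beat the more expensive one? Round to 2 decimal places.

$1,511.50

TC(Q) = (D/Q)S + (Q/2)H
TC(911) = (12,400/911)×462 + (911/2)×5.9 = $8,975.92
TC(2,881) = (12,400/2,881)×462 + (2,881/2)×5.9 = $10,487.43
|ΔTC| = |$8,975.92 − $10,487.43| = $1,511.50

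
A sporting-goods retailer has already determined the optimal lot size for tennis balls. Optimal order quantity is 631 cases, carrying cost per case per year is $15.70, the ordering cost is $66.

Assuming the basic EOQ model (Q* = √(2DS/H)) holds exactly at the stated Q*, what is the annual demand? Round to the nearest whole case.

Since Q* = (2DS/H)^½, squaring gives Q*²·H = 2DS.
D = Q²H / (2S) = 631² × 15.7 / (2 × 66) = 47,357.03

47,357 cases per year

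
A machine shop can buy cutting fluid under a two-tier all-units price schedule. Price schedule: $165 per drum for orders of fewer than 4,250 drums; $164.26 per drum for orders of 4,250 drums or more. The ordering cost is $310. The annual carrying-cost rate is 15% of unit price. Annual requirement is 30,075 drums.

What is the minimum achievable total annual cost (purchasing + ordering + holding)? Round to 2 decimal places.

H₁ = 15%×$165 = $24.7500;  H₂ = 15%×$164.26 = $24.6390
EOQ₁ = √(2×30,075×310/24.7500) = 867.98  (< 4,250, feasible at tier 1)
EOQ₂ = √(2×30,075×310/24.6390) = 869.94  (< 4,250 → use Q = 4,250 at tier-2 price)
TC(tier 1 (EOQ₁), Q≈868.0) = $4,983,857.57
TC(tier 2, Q≈4,250.0) = $4,994,671.08
Minimum at tier 1 (EOQ₁): $4,983,857.57

$4,983,857.57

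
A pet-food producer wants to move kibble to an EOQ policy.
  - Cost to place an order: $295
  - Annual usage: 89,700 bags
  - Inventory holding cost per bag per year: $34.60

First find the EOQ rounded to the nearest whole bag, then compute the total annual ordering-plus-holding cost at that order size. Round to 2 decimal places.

Q* = √(2·D·S / H) = √(2·89,700·295 / 34.6) = √1,529,566.5 ≈ 1,236.76 → Q = 1,237 bags
Orders/yr = 89,700/1,237 = 72.514; ordering cost = 72.514 × $295 = $21,391.67
Average inventory = 1,237/2 = 618.5; holding cost = 618.5 × $34.6 = $21,400.10
Total = $21,391.67 + $21,400.10 = $42,791.77

$42,791.77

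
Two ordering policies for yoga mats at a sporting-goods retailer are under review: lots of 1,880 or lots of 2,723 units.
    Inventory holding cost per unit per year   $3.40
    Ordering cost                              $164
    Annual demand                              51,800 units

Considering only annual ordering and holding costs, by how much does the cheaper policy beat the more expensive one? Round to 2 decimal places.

$34.17

Annual cost at Q: ordering D·S/Q plus holding Q·H/2.
TC(1,880) = (51,800/1,880)×164 + (1,880/2)×3.4 = $7,714.72
TC(2,723) = (51,800/2,723)×164 + (2,723/2)×3.4 = $7,748.89
Cheaper: Q = 1,880.  Difference = $34.17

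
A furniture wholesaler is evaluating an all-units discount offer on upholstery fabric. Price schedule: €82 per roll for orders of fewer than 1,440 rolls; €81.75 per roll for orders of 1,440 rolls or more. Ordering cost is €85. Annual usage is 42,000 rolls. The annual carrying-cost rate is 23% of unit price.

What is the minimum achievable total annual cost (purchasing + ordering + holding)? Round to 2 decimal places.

€3,449,516.97

H₁ = 23%×€82 = €18.8600;  H₂ = 23%×€81.75 = €18.8025
EOQ₁ = √(2×42,000×85/18.8600) = 615.29  (< 1,440, feasible at tier 1)
EOQ₂ = √(2×42,000×85/18.8025) = 616.23  (< 1,440 → use Q = 1,440 at tier-2 price)
TC(tier 1 (EOQ₁), Q≈615.3) = €3,455,604.33
TC(tier 2, Q≈1,440.0) = €3,449,516.97
Minimum at tier 2: €3,449,516.97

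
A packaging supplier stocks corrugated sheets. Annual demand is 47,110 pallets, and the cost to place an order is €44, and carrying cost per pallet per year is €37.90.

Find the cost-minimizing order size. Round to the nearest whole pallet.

331 pallets

Optimal lot size Q* = (2 × 47,110 × €44 / €37.9)^½ ≈ 330.73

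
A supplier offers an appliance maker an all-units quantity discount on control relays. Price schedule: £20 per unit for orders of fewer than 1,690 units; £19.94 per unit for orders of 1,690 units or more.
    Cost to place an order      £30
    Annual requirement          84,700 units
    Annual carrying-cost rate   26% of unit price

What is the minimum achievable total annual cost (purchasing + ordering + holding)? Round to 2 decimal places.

£1,694,802.37

H₁ = 26%×£20 = £5.2000;  H₂ = 26%×£19.94 = £5.1844
EOQ₁ = √(2×84,700×30/5.2000) = 988.59  (< 1,690, feasible at tier 1)
EOQ₂ = √(2×84,700×30/5.1844) = 990.07  (< 1,690 → use Q = 1,690 at tier-2 price)
TC(tier 1 (EOQ₁), Q≈988.6) = £1,699,140.66
TC(tier 2, Q≈1,690.0) = £1,694,802.37
Minimum at tier 2: £1,694,802.37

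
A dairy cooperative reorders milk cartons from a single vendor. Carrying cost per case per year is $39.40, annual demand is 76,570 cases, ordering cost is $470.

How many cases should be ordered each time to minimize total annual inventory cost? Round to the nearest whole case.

EOQ = √(2DS/H) = √(2 × 76,570 × 470 / 39.4)
    = √(1,826,796.95) ≈ 1,351.59

1,352 cases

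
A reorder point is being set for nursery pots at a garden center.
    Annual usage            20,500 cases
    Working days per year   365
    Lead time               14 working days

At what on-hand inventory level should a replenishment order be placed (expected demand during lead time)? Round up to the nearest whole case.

787 cases

Daily demand d = 20,500 / 365 = 56.164 cases/day
Demand during lead time = 56.164 × 14 = 786.30
Reorder point = 786.30 → round up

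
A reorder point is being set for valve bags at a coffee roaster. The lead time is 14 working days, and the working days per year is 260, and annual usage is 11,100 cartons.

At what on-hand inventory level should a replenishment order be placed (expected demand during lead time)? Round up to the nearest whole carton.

598 cartons

Daily demand d = 11,100 / 260 = 42.692 cartons/day
Demand during lead time = 42.692 × 14 = 597.69
Reorder point = 597.69 → round up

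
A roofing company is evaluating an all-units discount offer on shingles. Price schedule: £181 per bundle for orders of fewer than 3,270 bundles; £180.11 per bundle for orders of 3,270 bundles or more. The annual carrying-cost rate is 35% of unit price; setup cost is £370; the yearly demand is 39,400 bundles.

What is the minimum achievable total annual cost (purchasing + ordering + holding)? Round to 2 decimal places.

£7,174,377.12

H₁ = 35%×£181 = £63.3500;  H₂ = 35%×£180.11 = £63.0385
EOQ₁ = √(2×39,400×370/63.3500) = 678.41  (< 3,270, feasible at tier 1)
EOQ₂ = √(2×39,400×370/63.0385) = 680.08  (< 3,270 → use Q = 3,270 at tier-2 price)
TC(tier 1 (EOQ₁), Q≈678.4) = £7,174,377.12
TC(tier 2, Q≈3,270.0) = £7,203,860.05
Minimum at tier 1 (EOQ₁): £7,174,377.12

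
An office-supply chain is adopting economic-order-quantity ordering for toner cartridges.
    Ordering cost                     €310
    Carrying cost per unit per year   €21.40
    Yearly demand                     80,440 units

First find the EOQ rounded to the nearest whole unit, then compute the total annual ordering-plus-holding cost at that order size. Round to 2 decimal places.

Q* = √(2·D·S / H) = √(2·80,440·310 / 21.4) = √2,330,504.7 ≈ 1,526.60 → Q = 1,527 units
Orders/yr = 80,440/1,527 = 52.678; ordering cost = 52.678 × €310 = €16,330.32
Average inventory = 1,527/2 = 763.5; holding cost = 763.5 × €21.4 = €16,338.90
Total = €16,330.32 + €16,338.90 = €32,669.22

€32,669.22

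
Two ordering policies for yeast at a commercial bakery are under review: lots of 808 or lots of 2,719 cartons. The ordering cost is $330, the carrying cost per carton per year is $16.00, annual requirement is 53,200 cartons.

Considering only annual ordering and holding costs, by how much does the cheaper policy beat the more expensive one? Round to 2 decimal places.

TC(Q) = (D/Q)S + (Q/2)H
TC(808) = (53,200/808)×330 + (808/2)×16 = $28,191.72
TC(2,719) = (53,200/2,719)×330 + (2,719/2)×16 = $28,208.79
Lots of 808 are cheaper by $17.06.

$17.06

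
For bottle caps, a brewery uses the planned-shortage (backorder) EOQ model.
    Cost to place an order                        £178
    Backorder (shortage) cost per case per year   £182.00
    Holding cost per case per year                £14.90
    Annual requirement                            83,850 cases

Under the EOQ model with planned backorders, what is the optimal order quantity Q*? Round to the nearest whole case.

Basic EOQ = √(2·83,850·178/14.9) = 1,415.414
Backorder adjustment √((H+b)/b) = √((14.9+182)/182) = 1.0401
Q* = 1,415.414 × 1.0401 ≈ 1,472.21

1,472 cases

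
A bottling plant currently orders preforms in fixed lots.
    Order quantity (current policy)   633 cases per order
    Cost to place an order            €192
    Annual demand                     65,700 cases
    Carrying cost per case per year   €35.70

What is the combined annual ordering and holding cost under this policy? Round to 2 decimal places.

Orders/yr = 65,700/633 = 103.791; ordering cost = 103.791 × €192 = €19,927.96
Average inventory = 633/2 = 316.5; holding cost = 316.5 × €35.7 = €11,299.05
Total = €19,927.96 + €11,299.05 = €31,227.01

€31,227.01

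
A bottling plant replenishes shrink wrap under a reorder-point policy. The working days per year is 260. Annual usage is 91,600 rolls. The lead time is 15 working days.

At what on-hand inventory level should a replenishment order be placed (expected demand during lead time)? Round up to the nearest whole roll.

5,285 rolls

Daily demand d = 91,600 / 260 = 352.308 rolls/day
Demand during lead time = 352.308 × 15 = 5,284.62
Reorder point = 5,284.62 → round up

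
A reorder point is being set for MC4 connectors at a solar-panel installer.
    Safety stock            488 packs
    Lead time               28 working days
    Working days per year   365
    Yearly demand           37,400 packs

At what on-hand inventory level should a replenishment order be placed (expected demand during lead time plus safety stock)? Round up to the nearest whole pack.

3,358 packs

Daily demand d = 37,400 / 365 = 102.466 packs/day
Demand during lead time = 102.466 × 28 = 2,869.04
Reorder point = 2,869.04 + 488 = 3,357.04 → round up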